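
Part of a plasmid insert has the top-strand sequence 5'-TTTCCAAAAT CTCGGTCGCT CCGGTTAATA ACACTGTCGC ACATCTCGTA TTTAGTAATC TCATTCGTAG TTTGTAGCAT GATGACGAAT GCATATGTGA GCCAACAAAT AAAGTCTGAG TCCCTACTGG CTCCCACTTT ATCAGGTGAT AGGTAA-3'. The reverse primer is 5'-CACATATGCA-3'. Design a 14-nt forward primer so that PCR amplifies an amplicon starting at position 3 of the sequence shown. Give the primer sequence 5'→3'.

The reverse primer's reverse complement TGCATATGTG matches the template at positions 90–99; the product starts at position 3.
The forward primer is identical to the top strand over positions 3–16: TCCAAAATCTCGGT.

5'-TCCAAAATCTCGGT-3'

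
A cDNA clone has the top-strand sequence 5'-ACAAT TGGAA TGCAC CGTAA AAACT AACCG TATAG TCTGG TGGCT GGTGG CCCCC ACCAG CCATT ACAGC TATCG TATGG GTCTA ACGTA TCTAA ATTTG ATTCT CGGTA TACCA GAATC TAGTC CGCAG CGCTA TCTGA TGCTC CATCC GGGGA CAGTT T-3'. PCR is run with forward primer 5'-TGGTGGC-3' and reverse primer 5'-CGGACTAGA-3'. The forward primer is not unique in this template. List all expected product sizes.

The forward primer TGGTGGC matches the top strand at positions 38–44, 45–51.
The reverse primer's reverse complement is TCTAGTCCG, matching at positions 119–127.
Each forward site pairs with the reverse site to give a product ending at position 127: sizes 90, 83 bp.

90 bp, 83 bp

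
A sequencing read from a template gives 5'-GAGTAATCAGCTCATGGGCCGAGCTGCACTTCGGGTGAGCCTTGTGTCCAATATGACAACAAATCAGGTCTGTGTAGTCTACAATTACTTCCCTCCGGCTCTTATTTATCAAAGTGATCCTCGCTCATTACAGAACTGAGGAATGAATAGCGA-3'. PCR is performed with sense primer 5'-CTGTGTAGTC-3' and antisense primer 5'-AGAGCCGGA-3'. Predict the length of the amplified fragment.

Forward primer CTGTGTAGTC is found on the top strand at positions 70–79.
Taking the reverse complement of AGAGCCGGA gives TCCGGCTCT, found at positions 94–102 on the template; the primer anneals here to the top strand with its 3' end pointing upstream.
Amplicon spans positions 70–102: 33 bp.

33 bp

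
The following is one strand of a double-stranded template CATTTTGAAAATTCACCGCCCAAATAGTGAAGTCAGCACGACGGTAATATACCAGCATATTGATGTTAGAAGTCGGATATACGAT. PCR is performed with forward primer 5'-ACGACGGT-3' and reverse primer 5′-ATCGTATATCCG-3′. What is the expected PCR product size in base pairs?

48 bp

Scanning the template, ACGACGGT occurs at positions 38–45; this primer anneals to the bottom strand there with its 3' end pointing downstream.
Reverse complement of the reverse primer: CGGATATACGAT. This occurs on the top strand at positions 74–85.
The product runs from position 38 to position 85, so its length is 85 − 38 + 1 = 48 bp.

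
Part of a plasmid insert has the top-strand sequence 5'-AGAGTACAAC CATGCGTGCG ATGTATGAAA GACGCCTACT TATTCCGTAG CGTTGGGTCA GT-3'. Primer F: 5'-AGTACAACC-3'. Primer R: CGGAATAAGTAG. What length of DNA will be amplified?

Scanning the template, AGTACAACC occurs at positions 3–11; this primer anneals to the bottom strand there with its 3' end pointing downstream.
Reverse complement of the reverse primer: CTACTTATTCCG. This occurs on the top strand at positions 36–47.
Product length = (reverse-primer end) − (forward-primer start) + 1 = 47 − 3 + 1 = 45 bp.

45 bp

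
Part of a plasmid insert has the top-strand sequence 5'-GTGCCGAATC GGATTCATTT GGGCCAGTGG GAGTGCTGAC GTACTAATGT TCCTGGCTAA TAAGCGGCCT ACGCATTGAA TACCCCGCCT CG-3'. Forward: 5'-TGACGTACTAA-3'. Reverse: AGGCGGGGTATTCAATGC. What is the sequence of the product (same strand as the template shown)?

The forward primer matches the template at positions 37–47.
Reverse complement of the reverse primer: GCATTGAATACCCCGCCT. This occurs on the top strand at positions 73–90.
The product is the template from position 37 through 90 (54 bp).

5'-TGACGTACTAATGTTCCTGGCTAATAAGCGGCCTACGCATTGAATACCCCGCCT-3'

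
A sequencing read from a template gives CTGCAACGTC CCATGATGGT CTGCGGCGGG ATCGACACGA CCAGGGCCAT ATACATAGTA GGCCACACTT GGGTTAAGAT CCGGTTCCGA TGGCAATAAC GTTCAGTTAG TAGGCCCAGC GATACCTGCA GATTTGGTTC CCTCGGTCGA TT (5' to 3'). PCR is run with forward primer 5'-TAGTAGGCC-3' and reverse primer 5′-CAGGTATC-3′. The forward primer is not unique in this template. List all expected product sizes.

73 bp, 21 bp

The forward primer TAGTAGGCC matches the top strand at positions 56–64, 108–116.
The reverse primer's reverse complement is GATACCTG, matching at positions 121–128.
Each forward site pairs with the reverse site to give a product ending at position 128: sizes 73, 21 bp.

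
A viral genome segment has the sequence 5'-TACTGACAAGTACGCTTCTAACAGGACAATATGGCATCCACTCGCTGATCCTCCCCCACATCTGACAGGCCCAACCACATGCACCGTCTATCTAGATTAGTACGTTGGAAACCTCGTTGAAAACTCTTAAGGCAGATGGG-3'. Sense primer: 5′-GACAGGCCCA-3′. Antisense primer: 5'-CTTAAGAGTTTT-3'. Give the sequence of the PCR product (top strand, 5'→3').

Forward primer GACAGGCCCA is found on the top strand at positions 64–73.
The reverse primer's reverse complement is AAAACTCTTAAG, which matches the template at positions 120–131.
The product is the template from position 64 through 131 (68 bp).

5'-GACAGGCCCAACCACATGCACCGTCTATCTAGATTAGTACGTTGGAAACCTCGTTGAAAACTCTTAAG-3'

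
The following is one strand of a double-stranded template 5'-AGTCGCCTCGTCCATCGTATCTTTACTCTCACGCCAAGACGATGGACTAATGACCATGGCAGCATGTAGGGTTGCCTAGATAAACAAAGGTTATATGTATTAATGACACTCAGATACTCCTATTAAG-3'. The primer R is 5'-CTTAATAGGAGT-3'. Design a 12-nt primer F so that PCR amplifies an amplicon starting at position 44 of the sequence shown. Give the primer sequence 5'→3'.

The reverse primer's reverse complement ACTCCTATTAAG matches the template at positions 116–127; the product starts at position 44.
The forward primer is identical to the top strand over positions 44–55: GGACTAATGACC.

5'-GGACTAATGACC-3'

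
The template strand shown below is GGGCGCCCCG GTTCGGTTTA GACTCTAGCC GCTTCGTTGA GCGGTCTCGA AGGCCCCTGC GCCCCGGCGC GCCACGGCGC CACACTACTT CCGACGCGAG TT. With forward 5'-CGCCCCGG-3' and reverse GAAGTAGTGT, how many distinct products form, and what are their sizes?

Two products: 88 bp, 32 bp

The forward primer CGCCCCGG matches the top strand at positions 4–11, 60–67.
The reverse primer's reverse complement is ACACTACTTC, matching at positions 82–91.
Each forward site pairs with the reverse site to give a product ending at position 91: sizes 88, 32 bp.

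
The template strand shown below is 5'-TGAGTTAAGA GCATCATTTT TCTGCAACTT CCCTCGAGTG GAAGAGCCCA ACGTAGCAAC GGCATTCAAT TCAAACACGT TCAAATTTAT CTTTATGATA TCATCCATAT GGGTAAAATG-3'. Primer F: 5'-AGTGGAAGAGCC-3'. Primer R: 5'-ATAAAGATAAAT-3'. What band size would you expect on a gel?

60 bp

The forward primer matches the template at positions 37–48.
Taking the reverse complement of ATAAAGATAAAT gives ATTTATCTTTAT, found at positions 85–96 on the template; the primer anneals here to the top strand with its 3' end pointing upstream.
Amplicon spans positions 37–96: 60 bp.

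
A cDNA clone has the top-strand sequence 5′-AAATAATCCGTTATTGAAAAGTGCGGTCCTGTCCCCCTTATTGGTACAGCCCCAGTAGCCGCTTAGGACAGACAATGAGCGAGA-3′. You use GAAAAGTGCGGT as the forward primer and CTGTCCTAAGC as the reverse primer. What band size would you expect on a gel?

56 bp

Forward primer GAAAAGTGCGGT is found on the top strand at positions 16–27.
Reverse complement of the reverse primer: GCTTAGGACAG. This occurs on the top strand at positions 61–71.
Product length = (reverse-primer end) − (forward-primer start) + 1 = 71 − 16 + 1 = 56 bp.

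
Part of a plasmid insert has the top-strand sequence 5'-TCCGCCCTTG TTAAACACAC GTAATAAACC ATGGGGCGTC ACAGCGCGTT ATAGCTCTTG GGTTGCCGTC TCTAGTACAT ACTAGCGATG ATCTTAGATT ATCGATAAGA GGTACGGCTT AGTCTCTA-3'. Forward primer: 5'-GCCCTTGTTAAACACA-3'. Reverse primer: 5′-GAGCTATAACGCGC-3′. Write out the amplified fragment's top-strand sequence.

Forward primer GCCCTTGTTAAACACA is found on the top strand at positions 4–19.
The reverse primer's reverse complement is GCGCGTTATAGCTC, which matches the template at positions 44–57.
The product is the template from position 4 through 57 (54 bp).

5'-GCCCTTGTTAAACACACGTAATAAACCATGGGGCGTCACAGCGCGTTATAGCTC-3'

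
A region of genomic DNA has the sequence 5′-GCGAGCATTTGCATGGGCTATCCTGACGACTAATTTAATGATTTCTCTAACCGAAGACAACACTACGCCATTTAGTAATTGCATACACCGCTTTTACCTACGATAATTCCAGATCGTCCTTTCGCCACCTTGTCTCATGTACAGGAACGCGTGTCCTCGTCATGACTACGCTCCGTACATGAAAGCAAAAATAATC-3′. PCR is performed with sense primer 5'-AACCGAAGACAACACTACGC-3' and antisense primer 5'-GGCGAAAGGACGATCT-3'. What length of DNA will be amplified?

Forward primer AACCGAAGACAACACTACGC is found on the top strand at positions 49–68.
The reverse primer's reverse complement is AGATCGTCCTTTCGCC, which matches the template at positions 111–126.
Product length = (reverse-primer end) − (forward-primer start) + 1 = 126 − 49 + 1 = 78 bp.

78 bp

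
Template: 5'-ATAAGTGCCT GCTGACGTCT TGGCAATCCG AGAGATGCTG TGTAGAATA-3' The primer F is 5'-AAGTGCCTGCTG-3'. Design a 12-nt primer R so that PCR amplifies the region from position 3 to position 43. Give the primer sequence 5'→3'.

5'-ACACAGCATCTC-3'

The product's 3' end on the top strand is position 43.
The reverse primer anneals to the top strand over positions 32–43, i.e. to GAGATGCTGTGT.
Its sequence written 5'→3' is the reverse complement: ACACAGCATCTC.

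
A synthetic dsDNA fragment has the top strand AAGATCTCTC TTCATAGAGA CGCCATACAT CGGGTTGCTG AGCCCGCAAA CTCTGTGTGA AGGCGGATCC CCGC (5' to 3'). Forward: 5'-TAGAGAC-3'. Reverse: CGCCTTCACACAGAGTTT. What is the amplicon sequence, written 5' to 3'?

Forward primer TAGAGAC is found on the top strand at positions 15–21.
Taking the reverse complement of CGCCTTCACACAGAGTTT gives AAACTCTGTGTGAAGGCG, found at positions 48–65 on the template; the primer anneals here to the top strand with its 3' end pointing upstream.
The product is the template from position 15 through 65 (51 bp).

5'-TAGAGACGCCATACATCGGGTTGCTGAGCCCGCAAACTCTGTGTGAAGGCG-3'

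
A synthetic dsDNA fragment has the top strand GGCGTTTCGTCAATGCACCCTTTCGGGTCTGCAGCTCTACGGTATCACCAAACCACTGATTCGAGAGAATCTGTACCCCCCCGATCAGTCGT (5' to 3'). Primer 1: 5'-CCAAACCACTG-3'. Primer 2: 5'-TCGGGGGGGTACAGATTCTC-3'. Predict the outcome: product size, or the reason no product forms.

Primer 1 (CCAAACCACTG) matches the top strand at positions 48–58; it acts as a forward primer.
Primer 2's reverse complement is GAGAATCTGTACCCCCCCGA, matching the top strand at positions 65–84; it acts as a reverse primer.
The 3' ends face each other across positions 48–84, giving a 37 bp product.

Yes — a 37 bp product.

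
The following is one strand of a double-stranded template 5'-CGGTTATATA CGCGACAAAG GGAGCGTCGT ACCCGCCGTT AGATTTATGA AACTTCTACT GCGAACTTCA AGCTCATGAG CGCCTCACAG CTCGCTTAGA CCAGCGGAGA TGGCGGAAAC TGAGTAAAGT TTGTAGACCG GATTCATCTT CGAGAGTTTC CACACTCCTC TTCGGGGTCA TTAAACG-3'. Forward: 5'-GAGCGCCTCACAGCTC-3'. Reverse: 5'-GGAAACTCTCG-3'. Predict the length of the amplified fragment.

84 bp

Forward primer GAGCGCCTCACAGCTC is found on the top strand at positions 78–93.
The reverse primer's reverse complement is CGAGAGTTTCC, which matches the template at positions 151–161.
The product runs from position 78 to position 161, so its length is 161 − 78 + 1 = 84 bp.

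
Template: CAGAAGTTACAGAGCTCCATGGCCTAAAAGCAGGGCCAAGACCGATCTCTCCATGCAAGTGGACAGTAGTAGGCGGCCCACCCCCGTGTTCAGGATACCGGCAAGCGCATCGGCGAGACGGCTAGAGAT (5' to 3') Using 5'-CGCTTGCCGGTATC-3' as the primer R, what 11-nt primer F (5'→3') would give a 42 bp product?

The reverse primer's reverse complement GATACCGGCAAGCG matches the template at positions 94–107, so the product ends at position 107.
A 42 bp product then starts at position 107 − 42 + 1 = 66.
The forward primer is identical to the top strand there: GTAGTAGGCGG.

5'-GTAGTAGGCGG-3'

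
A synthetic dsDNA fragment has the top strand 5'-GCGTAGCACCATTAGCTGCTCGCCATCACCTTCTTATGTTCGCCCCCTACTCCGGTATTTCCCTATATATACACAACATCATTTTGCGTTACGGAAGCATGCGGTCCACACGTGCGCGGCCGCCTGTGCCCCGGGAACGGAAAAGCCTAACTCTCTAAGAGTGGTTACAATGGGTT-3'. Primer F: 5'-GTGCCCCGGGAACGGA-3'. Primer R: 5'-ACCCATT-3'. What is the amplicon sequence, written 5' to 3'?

5'-GTGCCCCGGGAACGGAAAAGCCTAACTCTCTAAGAGTGGTTACAATGGGT-3'

Forward primer GTGCCCCGGGAACGGA is found on the top strand at positions 126–141.
Reverse complement of the reverse primer: AATGGGT. This occurs on the top strand at positions 169–175.
The product is the template from position 126 through 175 (50 bp).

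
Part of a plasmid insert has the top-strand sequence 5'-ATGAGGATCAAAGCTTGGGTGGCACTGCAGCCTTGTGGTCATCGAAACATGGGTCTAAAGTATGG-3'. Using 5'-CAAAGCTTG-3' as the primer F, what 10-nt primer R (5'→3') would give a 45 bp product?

5'-CCCATGTTTC-3'

The forward primer binds at positions 9–17, so a 45 bp product ends at position 9 + 45 − 1 = 53.
The reverse primer anneals to the top strand over positions 44–53, i.e. to GAAACATGGG.
Its sequence written 5'→3' is the reverse complement: CCCATGTTTC.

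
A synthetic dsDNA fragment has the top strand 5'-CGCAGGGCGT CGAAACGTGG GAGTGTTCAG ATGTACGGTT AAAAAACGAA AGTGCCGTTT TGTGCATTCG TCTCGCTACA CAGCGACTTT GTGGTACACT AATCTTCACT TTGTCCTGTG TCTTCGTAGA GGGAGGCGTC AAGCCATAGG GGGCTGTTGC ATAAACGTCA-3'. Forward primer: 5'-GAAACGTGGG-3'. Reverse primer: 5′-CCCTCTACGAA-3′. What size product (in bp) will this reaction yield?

The forward primer matches the template at positions 12–21.
Reverse complement of the reverse primer: TTCGTAGAGGG. This occurs on the top strand at positions 123–133.
Product length = (reverse-primer end) − (forward-primer start) + 1 = 133 − 12 + 1 = 122 bp.

122 bp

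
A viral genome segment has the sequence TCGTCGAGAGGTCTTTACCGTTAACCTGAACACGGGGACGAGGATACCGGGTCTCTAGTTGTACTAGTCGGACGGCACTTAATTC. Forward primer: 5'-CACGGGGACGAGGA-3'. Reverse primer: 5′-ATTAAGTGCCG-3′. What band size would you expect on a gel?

53 bp

Scanning the template, CACGGGGACGAGGA occurs at positions 31–44; this primer anneals to the bottom strand there with its 3' end pointing downstream.
Taking the reverse complement of ATTAAGTGCCG gives CGGCACTTAAT, found at positions 73–83 on the template; the primer anneals here to the top strand with its 3' end pointing upstream.
Product length = (reverse-primer end) − (forward-primer start) + 1 = 83 − 31 + 1 = 53 bp.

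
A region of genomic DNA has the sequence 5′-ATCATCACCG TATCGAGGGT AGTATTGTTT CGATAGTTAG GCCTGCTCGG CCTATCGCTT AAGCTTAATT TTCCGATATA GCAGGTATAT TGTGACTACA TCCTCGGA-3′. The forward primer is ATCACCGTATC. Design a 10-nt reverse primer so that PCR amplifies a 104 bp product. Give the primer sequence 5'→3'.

5'-CCGAGGATGT-3'

The forward primer binds at positions 4–14, so a 104 bp product ends at position 4 + 104 − 1 = 107.
The reverse primer anneals to the top strand over positions 98–107, i.e. to ACATCCTCGG.
Its sequence written 5'→3' is the reverse complement: CCGAGGATGT.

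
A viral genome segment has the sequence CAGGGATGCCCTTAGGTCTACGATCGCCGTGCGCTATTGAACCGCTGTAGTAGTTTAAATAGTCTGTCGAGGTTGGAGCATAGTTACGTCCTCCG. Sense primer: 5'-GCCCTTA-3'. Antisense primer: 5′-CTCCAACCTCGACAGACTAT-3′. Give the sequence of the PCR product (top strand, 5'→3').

5'-GCCCTTAGGTCTACGATCGCCGTGCGCTATTGAACCGCTGTAGTAGTTTAAATAGTCTGTCGAGGTTGGAG-3'

Forward primer GCCCTTA is found on the top strand at positions 8–14.
Reverse complement of the reverse primer: ATAGTCTGTCGAGGTTGGAG. This occurs on the top strand at positions 59–78.
The product is the template from position 8 through 78 (71 bp).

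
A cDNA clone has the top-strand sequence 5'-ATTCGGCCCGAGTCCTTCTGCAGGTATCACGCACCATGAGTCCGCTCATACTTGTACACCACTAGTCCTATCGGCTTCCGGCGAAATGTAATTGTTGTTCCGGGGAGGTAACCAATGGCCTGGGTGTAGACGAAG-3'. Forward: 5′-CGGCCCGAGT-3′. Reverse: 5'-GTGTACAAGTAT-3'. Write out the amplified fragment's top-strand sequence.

5'-CGGCCCGAGTCCTTCTGCAGGTATCACGCACCATGAGTCCGCTCATACTTGTACAC-3'

The forward primer matches the template at positions 4–13.
Taking the reverse complement of GTGTACAAGTAT gives ATACTTGTACAC, found at positions 48–59 on the template; the primer anneals here to the top strand with its 3' end pointing upstream.
The product is the template from position 4 through 59 (56 bp).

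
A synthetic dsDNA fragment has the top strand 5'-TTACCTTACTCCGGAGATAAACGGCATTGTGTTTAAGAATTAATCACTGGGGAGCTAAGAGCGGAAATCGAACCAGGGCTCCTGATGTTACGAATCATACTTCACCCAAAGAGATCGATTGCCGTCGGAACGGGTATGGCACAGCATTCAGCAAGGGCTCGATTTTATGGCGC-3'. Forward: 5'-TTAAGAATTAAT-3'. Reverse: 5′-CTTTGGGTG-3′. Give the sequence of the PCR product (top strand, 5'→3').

5'-TTAAGAATTAATCACTGGGGAGCTAAGAGCGGAAATCGAACCAGGGCTCCTGATGTTACGAATCATACTTCACCCAAAG-3'

Forward primer TTAAGAATTAAT is found on the top strand at positions 33–44.
Reverse complement of the reverse primer: CACCCAAAG. This occurs on the top strand at positions 103–111.
The product is the template from position 33 through 111 (79 bp).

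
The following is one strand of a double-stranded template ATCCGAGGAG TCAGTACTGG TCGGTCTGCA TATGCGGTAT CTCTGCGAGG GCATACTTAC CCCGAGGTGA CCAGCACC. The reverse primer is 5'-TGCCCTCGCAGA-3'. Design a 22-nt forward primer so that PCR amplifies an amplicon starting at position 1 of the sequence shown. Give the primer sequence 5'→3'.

5'-ATCCGAGGAGTCAGTACTGGTC-3'

The reverse primer's reverse complement TCTGCGAGGGCA matches the template at positions 42–53; the product starts at position 1.
The forward primer is identical to the top strand over positions 1–22: ATCCGAGGAGTCAGTACTGGTC.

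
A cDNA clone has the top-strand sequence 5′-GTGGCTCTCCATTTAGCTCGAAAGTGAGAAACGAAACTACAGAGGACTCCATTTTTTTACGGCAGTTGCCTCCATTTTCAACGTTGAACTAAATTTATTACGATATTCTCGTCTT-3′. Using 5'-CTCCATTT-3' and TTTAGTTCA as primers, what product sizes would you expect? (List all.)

The forward primer CTCCATTT matches the top strand at positions 7–14, 47–54, 70–77.
The reverse primer's reverse complement is TGAACTAAA, matching at positions 85–93.
Each forward site pairs with the reverse site to give a product ending at position 93: sizes 87, 47, 24 bp.

87 bp, 47 bp, 24 bp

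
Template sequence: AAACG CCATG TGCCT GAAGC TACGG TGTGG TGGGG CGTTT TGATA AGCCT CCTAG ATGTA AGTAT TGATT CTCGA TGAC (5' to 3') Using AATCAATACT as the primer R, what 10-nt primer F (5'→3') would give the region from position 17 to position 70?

The reverse primer's reverse complement AGTATTGATT matches the template at positions 61–70; the product starts at position 17.
The forward primer is identical to the top strand over positions 17–26: AAGCTACGGT.

5'-AAGCTACGGT-3'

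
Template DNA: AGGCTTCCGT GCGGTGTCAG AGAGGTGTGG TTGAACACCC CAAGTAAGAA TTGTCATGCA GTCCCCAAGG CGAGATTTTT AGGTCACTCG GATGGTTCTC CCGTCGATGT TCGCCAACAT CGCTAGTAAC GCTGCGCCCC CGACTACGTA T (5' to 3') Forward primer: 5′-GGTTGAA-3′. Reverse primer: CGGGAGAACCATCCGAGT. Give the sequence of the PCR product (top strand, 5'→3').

The forward primer matches the template at positions 29–35.
Taking the reverse complement of CGGGAGAACCATCCGAGT gives ACTCGGATGGTTCTCCCG, found at positions 86–103 on the template; the primer anneals here to the top strand with its 3' end pointing upstream.
The product is the template from position 29 through 103 (75 bp).

5'-GGTTGAACACCCCAAGTAAGAATTGTCATGCAGTCCCCAAGGCGAGATTTTTAGGTCACTCGGATGGTTCTCCCG-3'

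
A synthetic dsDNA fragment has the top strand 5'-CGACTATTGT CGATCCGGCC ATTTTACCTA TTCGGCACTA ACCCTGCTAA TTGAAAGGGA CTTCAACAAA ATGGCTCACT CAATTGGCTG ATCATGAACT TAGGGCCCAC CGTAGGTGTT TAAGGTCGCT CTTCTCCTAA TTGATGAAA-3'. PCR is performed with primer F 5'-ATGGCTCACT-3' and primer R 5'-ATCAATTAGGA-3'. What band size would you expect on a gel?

75 bp

Scanning the template, ATGGCTCACT occurs at positions 71–80; this primer anneals to the bottom strand there with its 3' end pointing downstream.
The reverse primer's reverse complement is TCCTAATTGAT, which matches the template at positions 135–145.
Product length = (reverse-primer end) − (forward-primer start) + 1 = 145 − 71 + 1 = 75 bp.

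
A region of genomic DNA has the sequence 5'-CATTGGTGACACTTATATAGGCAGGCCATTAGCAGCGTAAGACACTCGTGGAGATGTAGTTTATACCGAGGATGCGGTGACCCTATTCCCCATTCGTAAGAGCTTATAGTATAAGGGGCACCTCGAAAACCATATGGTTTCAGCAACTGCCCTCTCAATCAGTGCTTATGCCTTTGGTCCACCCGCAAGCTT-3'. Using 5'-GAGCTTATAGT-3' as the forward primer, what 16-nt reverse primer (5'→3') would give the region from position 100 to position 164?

The product's 3' end on the top strand is position 164.
The reverse primer anneals to the top strand over positions 149–164, i.e. to GCCCTCTCAATCAGTG.
Its sequence written 5'→3' is the reverse complement: CACTGATTGAGAGGGC.

5'-CACTGATTGAGAGGGC-3'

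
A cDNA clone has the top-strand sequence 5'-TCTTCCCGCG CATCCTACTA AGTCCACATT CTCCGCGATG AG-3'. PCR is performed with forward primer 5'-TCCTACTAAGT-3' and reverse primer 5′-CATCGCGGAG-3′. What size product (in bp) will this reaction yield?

The forward primer matches the template at positions 13–23.
Taking the reverse complement of CATCGCGGAG gives CTCCGCGATG, found at positions 31–40 on the template; the primer anneals here to the top strand with its 3' end pointing upstream.
Product length = (reverse-primer end) − (forward-primer start) + 1 = 40 − 13 + 1 = 28 bp.

28 bp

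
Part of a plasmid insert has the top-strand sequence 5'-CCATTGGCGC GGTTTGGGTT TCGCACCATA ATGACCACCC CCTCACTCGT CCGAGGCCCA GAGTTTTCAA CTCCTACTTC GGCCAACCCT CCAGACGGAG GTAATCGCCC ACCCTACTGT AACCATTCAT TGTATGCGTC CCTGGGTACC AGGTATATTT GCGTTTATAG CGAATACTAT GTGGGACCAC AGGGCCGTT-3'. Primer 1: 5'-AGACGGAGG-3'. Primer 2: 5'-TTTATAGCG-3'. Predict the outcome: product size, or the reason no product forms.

No product — both primers anneal to the same strand and extend in the same direction.

Primer 1 (AGACGGAGG) matches the top strand at positions 93–101 (3' end points downstream).
Primer 2 (TTTATAGCG) also matches the top strand directly, at positions 164–172 — its reverse complement CGCTATAAA is not present.
Both primers anneal to the bottom strand with 3' ends pointing the same way, so neither can prime synthesis back toward the other.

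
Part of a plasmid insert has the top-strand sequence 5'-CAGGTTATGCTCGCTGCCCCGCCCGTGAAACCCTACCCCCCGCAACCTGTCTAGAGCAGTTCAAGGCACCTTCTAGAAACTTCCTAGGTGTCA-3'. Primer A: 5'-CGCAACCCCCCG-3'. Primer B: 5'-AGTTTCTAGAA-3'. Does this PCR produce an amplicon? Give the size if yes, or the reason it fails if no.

No product — primer A has no binding site in the template.

Primer A (CGCAACCCCCCG) does not match the top strand, and its reverse complement CGGGGGGTTGCG does not match either.
With no annealing site for primer A, no amplification occurs.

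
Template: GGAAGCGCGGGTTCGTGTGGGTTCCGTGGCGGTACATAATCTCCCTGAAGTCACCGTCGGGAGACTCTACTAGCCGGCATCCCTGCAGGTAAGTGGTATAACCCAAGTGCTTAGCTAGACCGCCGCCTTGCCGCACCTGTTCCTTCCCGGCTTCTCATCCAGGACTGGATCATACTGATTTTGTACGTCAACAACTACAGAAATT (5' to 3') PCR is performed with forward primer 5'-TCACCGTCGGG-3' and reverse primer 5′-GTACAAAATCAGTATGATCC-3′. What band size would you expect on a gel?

The forward primer matches the template at positions 51–61.
Reverse complement of the reverse primer: GGATCATACTGATTTTGTAC. This occurs on the top strand at positions 167–186.
The product runs from position 51 to position 186, so its length is 186 − 51 + 1 = 136 bp.

136 bp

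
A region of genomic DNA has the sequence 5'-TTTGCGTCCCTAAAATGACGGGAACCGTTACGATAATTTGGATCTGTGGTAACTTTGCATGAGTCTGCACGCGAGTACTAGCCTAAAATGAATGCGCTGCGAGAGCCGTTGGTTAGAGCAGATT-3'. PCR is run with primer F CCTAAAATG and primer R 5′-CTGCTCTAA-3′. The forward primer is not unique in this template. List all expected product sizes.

113 bp, 40 bp

The forward primer CCTAAAATG matches the top strand at positions 9–17, 82–90.
The reverse primer's reverse complement is TTAGAGCAG, matching at positions 113–121.
Each forward site pairs with the reverse site to give a product ending at position 121: sizes 113, 40 bp.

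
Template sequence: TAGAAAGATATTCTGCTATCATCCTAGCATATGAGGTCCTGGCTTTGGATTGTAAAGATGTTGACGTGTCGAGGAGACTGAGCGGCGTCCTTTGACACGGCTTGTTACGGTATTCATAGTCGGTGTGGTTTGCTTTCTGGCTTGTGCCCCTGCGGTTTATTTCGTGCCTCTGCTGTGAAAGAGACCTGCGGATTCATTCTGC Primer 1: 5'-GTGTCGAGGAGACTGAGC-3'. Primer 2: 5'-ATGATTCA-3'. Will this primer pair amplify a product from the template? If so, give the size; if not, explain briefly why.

No product — primer 2 has no binding site in the template.

Primer 2 (ATGATTCA) does not match the top strand, and its reverse complement TGAATCAT does not match either.
With no annealing site for primer 2, no amplification occurs.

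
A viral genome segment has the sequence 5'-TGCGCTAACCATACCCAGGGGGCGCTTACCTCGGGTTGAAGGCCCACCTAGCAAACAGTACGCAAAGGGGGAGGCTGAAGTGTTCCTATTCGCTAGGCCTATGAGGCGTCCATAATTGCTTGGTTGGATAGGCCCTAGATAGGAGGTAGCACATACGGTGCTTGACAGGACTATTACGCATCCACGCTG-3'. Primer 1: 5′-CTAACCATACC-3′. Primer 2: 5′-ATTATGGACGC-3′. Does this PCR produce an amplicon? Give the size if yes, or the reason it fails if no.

Primer 1 (CTAACCATACC) matches the top strand at positions 5–15; it acts as a forward primer.
Primer 2's reverse complement is GCGTCCATAAT, matching the top strand at positions 106–116; it acts as a reverse primer.
The 3' ends face each other across positions 5–116, giving a 112 bp product.

Yes — a 112 bp product.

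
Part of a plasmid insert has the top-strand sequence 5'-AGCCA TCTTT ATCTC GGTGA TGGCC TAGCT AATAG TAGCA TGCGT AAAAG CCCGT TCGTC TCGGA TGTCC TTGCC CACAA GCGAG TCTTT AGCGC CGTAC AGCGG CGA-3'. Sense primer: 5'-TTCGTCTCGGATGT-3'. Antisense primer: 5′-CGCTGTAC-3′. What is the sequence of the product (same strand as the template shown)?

Scanning the template, TTCGTCTCGGATGT occurs at positions 55–68; this primer anneals to the bottom strand there with its 3' end pointing downstream.
Reverse complement of the reverse primer: GTACAGCG. This occurs on the top strand at positions 97–104.
The product is the template from position 55 through 104 (50 bp).

5'-TTCGTCTCGGATGTCCTTGCCCACAAGCGAGTCTTTAGCGCCGTACAGCG-3'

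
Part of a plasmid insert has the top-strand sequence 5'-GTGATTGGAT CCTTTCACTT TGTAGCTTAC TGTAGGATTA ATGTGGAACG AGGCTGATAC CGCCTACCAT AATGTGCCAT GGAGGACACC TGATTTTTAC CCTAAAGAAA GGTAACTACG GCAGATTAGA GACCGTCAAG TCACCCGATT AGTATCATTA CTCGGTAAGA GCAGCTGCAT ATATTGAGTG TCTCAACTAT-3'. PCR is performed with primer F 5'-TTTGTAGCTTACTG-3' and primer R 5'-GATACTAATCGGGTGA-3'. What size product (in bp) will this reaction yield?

138 bp

The forward primer matches the template at positions 19–32.
Reverse complement of the reverse primer: TCACCCGATTAGTATC. This occurs on the top strand at positions 141–156.
Amplicon spans positions 19–156: 138 bp.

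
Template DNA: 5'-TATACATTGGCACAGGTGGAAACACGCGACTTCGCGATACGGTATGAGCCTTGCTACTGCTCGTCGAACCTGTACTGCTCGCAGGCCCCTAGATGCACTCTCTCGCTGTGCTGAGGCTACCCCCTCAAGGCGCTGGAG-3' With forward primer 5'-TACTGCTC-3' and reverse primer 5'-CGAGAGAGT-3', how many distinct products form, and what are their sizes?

Two products: 51 bp, 33 bp

The forward primer TACTGCTC matches the top strand at positions 55–62, 73–80.
The reverse primer's reverse complement is ACTCTCTCG, matching at positions 97–105.
Each forward site pairs with the reverse site to give a product ending at position 105: sizes 51, 33 bp.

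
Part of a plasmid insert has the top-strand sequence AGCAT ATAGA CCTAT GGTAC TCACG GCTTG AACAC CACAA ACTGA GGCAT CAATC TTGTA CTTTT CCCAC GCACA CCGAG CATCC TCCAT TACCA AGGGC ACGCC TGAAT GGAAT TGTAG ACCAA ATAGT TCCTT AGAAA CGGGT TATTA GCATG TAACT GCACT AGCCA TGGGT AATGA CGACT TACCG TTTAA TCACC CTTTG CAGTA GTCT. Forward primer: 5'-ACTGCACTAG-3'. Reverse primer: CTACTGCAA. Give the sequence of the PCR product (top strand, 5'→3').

5'-ACTGCACTAGCCATGGGTAATGACGACTTACCGTTTAATCACCCTTTGCAGTAG-3'

The forward primer matches the template at positions 158–167.
The reverse primer's reverse complement is TTGCAGTAG, which matches the template at positions 203–211.
The product is the template from position 158 through 211 (54 bp).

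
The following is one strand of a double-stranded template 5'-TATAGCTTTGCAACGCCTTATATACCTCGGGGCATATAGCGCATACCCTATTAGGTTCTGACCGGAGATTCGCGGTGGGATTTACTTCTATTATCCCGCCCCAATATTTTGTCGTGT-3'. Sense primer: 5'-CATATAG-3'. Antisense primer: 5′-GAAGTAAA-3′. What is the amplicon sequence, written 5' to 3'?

5'-CATATAGCGCATACCCTATTAGGTTCTGACCGGAGATTCGCGGTGGGATTTACTTC-3'

Scanning the template, CATATAG occurs at positions 33–39; this primer anneals to the bottom strand there with its 3' end pointing downstream.
The reverse primer's reverse complement is TTTACTTC, which matches the template at positions 81–88.
The product is the template from position 33 through 88 (56 bp).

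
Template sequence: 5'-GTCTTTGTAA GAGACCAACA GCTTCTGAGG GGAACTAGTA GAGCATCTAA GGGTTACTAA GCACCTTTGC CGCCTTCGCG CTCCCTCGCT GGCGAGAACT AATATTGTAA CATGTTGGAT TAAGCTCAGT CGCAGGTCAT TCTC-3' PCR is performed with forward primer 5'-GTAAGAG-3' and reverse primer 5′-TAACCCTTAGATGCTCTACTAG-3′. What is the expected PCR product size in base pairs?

50 bp

Forward primer GTAAGAG is found on the top strand at positions 7–13.
Taking the reverse complement of TAACCCTTAGATGCTCTACTAG gives CTAGTAGAGCATCTAAGGGTTA, found at positions 35–56 on the template; the primer anneals here to the top strand with its 3' end pointing upstream.
Product length = (reverse-primer end) − (forward-primer start) + 1 = 56 − 7 + 1 = 50 bp.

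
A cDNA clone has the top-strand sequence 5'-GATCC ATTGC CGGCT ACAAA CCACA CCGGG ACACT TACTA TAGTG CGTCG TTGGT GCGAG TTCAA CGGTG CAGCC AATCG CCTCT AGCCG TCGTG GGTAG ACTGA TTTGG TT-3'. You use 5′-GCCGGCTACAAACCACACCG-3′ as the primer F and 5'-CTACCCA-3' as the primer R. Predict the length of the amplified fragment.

92 bp

The forward primer matches the template at positions 9–28.
The reverse primer's reverse complement is TGGGTAG, which matches the template at positions 94–100.
Product length = (reverse-primer end) − (forward-primer start) + 1 = 100 − 9 + 1 = 92 bp.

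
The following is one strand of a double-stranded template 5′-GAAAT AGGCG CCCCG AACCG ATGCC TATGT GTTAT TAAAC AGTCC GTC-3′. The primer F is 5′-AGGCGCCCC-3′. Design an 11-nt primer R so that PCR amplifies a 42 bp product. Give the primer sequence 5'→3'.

5'-ACGGACTGTTT-3'

The forward primer binds at positions 6–14, so a 42 bp product ends at position 6 + 42 − 1 = 47.
The reverse primer anneals to the top strand over positions 37–47, i.e. to AAACAGTCCGT.
Its sequence written 5'→3' is the reverse complement: ACGGACTGTTT.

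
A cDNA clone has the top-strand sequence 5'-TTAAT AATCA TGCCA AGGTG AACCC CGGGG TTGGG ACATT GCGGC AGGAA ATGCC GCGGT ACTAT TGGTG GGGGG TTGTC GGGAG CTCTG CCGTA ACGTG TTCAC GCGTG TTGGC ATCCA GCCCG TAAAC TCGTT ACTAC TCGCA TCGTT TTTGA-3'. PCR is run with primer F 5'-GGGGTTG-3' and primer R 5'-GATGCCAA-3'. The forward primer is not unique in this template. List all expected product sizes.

92 bp, 47 bp

The forward primer GGGGTTG matches the top strand at positions 27–33, 72–78.
The reverse primer's reverse complement is TTGGCATC, matching at positions 111–118.
Each forward site pairs with the reverse site to give a product ending at position 118: sizes 92, 47 bp.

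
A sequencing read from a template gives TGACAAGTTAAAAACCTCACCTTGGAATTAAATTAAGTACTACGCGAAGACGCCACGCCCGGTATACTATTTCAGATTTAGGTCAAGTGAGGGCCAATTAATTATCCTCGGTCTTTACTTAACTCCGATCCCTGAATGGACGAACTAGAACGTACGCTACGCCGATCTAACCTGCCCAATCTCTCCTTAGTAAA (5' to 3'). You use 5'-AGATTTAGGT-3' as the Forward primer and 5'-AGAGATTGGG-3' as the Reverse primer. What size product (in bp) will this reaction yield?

111 bp

The forward primer matches the template at positions 74–83.
The reverse primer's reverse complement is CCCAATCTCT, which matches the template at positions 175–184.
Amplicon spans positions 74–184: 111 bp.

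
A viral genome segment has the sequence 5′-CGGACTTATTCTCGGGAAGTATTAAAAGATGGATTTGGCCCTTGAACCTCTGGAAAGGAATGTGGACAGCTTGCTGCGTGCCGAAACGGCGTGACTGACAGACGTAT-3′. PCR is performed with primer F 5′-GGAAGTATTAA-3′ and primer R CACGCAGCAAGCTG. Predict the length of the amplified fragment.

Forward primer GGAAGTATTAA is found on the top strand at positions 15–25.
The reverse primer's reverse complement is CAGCTTGCTGCGTG, which matches the template at positions 67–80.
The product runs from position 15 to position 80, so its length is 80 − 15 + 1 = 66 bp.

66 bp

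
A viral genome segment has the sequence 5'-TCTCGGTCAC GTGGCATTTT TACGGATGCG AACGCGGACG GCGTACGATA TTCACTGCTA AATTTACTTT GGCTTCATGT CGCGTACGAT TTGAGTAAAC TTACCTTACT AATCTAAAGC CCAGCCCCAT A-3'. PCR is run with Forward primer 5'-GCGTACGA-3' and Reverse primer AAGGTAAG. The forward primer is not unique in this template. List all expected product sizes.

The forward primer GCGTACGA matches the top strand at positions 41–48, 82–89.
The reverse primer's reverse complement is CTTACCTT, matching at positions 100–107.
Each forward site pairs with the reverse site to give a product ending at position 107: sizes 67, 26 bp.

67 bp, 26 bp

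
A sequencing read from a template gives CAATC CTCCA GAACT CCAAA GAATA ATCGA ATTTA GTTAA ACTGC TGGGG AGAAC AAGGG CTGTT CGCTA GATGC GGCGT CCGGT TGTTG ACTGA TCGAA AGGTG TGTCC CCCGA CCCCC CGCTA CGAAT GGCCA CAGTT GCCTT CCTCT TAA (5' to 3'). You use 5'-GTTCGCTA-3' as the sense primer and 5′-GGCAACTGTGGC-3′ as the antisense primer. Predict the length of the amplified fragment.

81 bp

Scanning the template, GTTCGCTA occurs at positions 63–70; this primer anneals to the bottom strand there with its 3' end pointing downstream.
Reverse complement of the reverse primer: GCCACAGTTGCC. This occurs on the top strand at positions 132–143.
The product runs from position 63 to position 143, so its length is 143 − 63 + 1 = 81 bp.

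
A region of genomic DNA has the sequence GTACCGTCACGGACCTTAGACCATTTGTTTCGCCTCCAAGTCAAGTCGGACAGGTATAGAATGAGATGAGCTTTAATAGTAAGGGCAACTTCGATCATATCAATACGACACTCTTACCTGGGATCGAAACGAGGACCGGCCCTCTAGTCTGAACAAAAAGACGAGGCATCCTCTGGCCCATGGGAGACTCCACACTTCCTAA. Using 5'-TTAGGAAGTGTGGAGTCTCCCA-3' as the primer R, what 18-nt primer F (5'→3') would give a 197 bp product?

5'-GTCACGGACCTTAGACCA-3'

The reverse primer's reverse complement TGGGAGACTCCACACTTCCTAA matches the template at positions 181–202, so the product ends at position 202.
A 197 bp product then starts at position 202 − 197 + 1 = 6.
The forward primer is identical to the top strand there: GTCACGGACCTTAGACCA.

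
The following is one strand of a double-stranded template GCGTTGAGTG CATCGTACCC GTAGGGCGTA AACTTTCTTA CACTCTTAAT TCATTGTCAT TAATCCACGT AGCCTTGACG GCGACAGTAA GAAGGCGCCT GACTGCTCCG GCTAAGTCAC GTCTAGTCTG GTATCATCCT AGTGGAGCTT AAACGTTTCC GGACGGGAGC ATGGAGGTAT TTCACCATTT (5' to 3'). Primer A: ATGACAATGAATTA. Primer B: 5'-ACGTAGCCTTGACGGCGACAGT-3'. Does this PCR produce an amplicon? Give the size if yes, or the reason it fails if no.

No product — the primers' 3' ends point away from each other.

Primer A (ATGACAATGAATTA) has reverse complement TAATTCATTGTCAT, which matches the top strand at positions 47–60; primer A anneals to the top strand there with its 3' end pointing upstream toward position 47.
Primer B (ACGTAGCCTTGACGGCGACAGT) matches the top strand directly at positions 67–88; it anneals to the bottom strand with its 3' end pointing downstream toward position 88.
The 3' ends diverge (primer A extends toward position 1, primer B toward position 190), so the primers never converge on a shared product.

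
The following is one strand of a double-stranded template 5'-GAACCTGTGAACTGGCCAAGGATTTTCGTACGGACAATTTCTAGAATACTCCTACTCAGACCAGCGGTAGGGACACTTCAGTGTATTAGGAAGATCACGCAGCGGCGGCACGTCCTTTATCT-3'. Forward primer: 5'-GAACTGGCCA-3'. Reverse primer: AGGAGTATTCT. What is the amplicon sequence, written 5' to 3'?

The forward primer matches the template at positions 9–18.
Taking the reverse complement of AGGAGTATTCT gives AGAATACTCCT, found at positions 43–53 on the template; the primer anneals here to the top strand with its 3' end pointing upstream.
The product is the template from position 9 through 53 (45 bp).

5'-GAACTGGCCAAGGATTTTCGTACGGACAATTTCTAGAATACTCCT-3'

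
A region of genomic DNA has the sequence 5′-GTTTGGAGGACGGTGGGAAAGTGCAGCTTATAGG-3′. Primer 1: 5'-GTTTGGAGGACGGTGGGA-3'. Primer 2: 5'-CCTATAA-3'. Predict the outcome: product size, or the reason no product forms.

Primer 1 (GTTTGGAGGACGGTGGGA) matches the top strand at positions 1–18; it acts as a forward primer.
Primer 2's reverse complement is TTATAGG, matching the top strand at positions 28–34; it acts as a reverse primer.
The 3' ends face each other across positions 1–34, giving a 34 bp product.

Yes — a 34 bp product.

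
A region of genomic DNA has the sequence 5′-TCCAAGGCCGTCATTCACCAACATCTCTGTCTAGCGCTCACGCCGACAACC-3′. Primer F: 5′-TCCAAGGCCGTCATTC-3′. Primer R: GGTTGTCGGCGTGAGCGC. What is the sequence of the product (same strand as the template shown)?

The forward primer matches the template at positions 1–16.
The reverse primer's reverse complement is GCGCTCACGCCGACAACC, which matches the template at positions 34–51.
The product is the template from position 1 through 51 (51 bp).

5'-TCCAAGGCCGTCATTCACCAACATCTCTGTCTAGCGCTCACGCCGACAACC-3'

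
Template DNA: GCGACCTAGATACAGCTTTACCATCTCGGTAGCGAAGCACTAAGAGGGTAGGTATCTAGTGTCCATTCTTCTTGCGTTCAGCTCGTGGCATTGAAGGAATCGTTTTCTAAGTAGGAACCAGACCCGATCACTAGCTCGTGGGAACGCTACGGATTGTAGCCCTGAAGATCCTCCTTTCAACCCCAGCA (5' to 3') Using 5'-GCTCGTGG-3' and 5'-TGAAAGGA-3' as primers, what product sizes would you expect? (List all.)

99 bp, 46 bp

The forward primer GCTCGTGG matches the top strand at positions 81–88, 134–141.
The reverse primer's reverse complement is TCCTTTCA, matching at positions 172–179.
Each forward site pairs with the reverse site to give a product ending at position 179: sizes 99, 46 bp.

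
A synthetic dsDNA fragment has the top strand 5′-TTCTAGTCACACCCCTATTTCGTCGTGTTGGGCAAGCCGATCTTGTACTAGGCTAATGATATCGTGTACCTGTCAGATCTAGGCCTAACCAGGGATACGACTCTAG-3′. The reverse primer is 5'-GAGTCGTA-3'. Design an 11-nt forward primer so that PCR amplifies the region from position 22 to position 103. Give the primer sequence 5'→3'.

The reverse primer's reverse complement TACGACTC matches the template at positions 96–103; the product starts at position 22.
The forward primer is identical to the top strand over positions 22–32: GTCGTGTTGGG.

5'-GTCGTGTTGGG-3'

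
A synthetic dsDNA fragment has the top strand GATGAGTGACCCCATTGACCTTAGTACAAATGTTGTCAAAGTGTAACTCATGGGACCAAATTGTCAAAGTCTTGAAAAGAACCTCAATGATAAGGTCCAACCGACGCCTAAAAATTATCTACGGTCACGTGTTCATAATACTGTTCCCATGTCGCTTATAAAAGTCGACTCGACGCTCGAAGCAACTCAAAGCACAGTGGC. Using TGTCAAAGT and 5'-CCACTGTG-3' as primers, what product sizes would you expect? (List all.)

The forward primer TGTCAAAGT matches the top strand at positions 34–42, 62–70.
The reverse primer's reverse complement is CACAGTGG, matching at positions 193–200.
Each forward site pairs with the reverse site to give a product ending at position 200: sizes 167, 139 bp.

167 bp, 139 bp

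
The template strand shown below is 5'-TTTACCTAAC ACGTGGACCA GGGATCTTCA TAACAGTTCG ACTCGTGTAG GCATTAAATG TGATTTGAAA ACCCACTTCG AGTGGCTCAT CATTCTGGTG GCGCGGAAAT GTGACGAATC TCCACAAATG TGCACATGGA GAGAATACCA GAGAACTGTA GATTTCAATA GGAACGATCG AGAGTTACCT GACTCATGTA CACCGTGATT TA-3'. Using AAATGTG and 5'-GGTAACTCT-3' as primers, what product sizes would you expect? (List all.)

The forward primer AAATGTG matches the top strand at positions 56–62, 107–113, 126–132.
The reverse primer's reverse complement is AGAGTTACC, matching at positions 181–189.
Each forward site pairs with the reverse site to give a product ending at position 189: sizes 134, 83, 64 bp.

134 bp, 83 bp, 64 bp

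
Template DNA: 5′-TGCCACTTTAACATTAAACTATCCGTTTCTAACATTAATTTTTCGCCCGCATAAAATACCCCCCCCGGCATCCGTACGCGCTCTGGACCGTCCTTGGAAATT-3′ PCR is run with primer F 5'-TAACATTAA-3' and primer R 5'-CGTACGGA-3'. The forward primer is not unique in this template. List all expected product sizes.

70 bp, 49 bp

The forward primer TAACATTAA matches the top strand at positions 9–17, 30–38.
The reverse primer's reverse complement is TCCGTACG, matching at positions 71–78.
Each forward site pairs with the reverse site to give a product ending at position 78: sizes 70, 49 bp.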